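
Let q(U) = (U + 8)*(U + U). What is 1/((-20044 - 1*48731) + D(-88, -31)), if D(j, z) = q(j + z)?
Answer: -1/42357 ≈ -2.3609e-5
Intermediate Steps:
q(U) = 2*U*(8 + U) (q(U) = (8 + U)*(2*U) = 2*U*(8 + U))
D(j, z) = 2*(j + z)*(8 + j + z) (D(j, z) = 2*(j + z)*(8 + (j + z)) = 2*(j + z)*(8 + j + z))
1/((-20044 - 1*48731) + D(-88, -31)) = 1/((-20044 - 1*48731) + 2*(-88 - 31)*(8 - 88 - 31)) = 1/((-20044 - 48731) + 2*(-119)*(-111)) = 1/(-68775 + 26418) = 1/(-42357) = -1/42357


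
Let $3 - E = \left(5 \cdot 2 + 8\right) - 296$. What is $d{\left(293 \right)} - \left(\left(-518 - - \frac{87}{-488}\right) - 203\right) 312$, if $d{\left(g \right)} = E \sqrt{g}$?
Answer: $\frac{13725465}{61} + 281 \sqrt{293} \approx 2.2982 \cdot 10^{5}$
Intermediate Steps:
$E = 281$ ($E = 3 - \left(\left(5 \cdot 2 + 8\right) - 296\right) = 3 - \left(\left(10 + 8\right) - 296\right) = 3 - \left(18 - 296\right) = 3 - -278 = 3 + 278 = 281$)
$d{\left(g \right)} = 281 \sqrt{g}$
$d{\left(293 \right)} - \left(\left(-518 - - \frac{87}{-488}\right) - 203\right) 312 = 281 \sqrt{293} - \left(\left(-518 - - \frac{87}{-488}\right) - 203\right) 312 = 281 \sqrt{293} - \left(\left(-518 - \left(-87\right) \left(- \frac{1}{488}\right)\right) - 203\right) 312 = 281 \sqrt{293} - \left(\left(-518 - \frac{87}{488}\right) - 203\right) 312 = 281 \sqrt{293} - \left(- \frac{252871}{488} - 203\right) 312 = 281 \sqrt{293} - \left(- \frac{351935}{488}\right) 312 = 281 \sqrt{293} - - \frac{13725465}{61} = 281 \sqrt{293} + \frac{13725465}{61} = \frac{13725465}{61} + 281 \sqrt{293}$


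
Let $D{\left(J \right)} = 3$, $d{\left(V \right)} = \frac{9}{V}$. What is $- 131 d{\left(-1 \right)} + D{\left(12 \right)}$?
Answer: $1182$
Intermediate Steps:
$- 131 d{\left(-1 \right)} + D{\left(12 \right)} = - 131 \frac{9}{-1} + 3 = - 131 \cdot 9 \left(-1\right) + 3 = \left(-131\right) \left(-9\right) + 3 = 1179 + 3 = 1182$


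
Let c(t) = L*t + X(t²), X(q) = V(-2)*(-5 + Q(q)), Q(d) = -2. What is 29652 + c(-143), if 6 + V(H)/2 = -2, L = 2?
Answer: 29478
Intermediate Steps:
V(H) = -16 (V(H) = -12 + 2*(-2) = -12 - 4 = -16)
X(q) = 112 (X(q) = -16*(-5 - 2) = -16*(-7) = 112)
c(t) = 112 + 2*t (c(t) = 2*t + 112 = 112 + 2*t)
29652 + c(-143) = 29652 + (112 + 2*(-143)) = 29652 + (112 - 286) = 29652 - 174 = 29478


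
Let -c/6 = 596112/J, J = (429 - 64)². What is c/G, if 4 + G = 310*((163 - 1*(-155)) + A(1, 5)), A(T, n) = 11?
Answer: -1788336/6793542425 ≈ -0.00026324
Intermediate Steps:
J = 133225 (J = 365² = 133225)
G = 101986 (G = -4 + 310*((163 - 1*(-155)) + 11) = -4 + 310*((163 + 155) + 11) = -4 + 310*(318 + 11) = -4 + 310*329 = -4 + 101990 = 101986)
c = -3576672/133225 ≈ -26.847
c/G = -3576672/133225/101986 = -3576672/133225*1/101986 = -1788336/6793542425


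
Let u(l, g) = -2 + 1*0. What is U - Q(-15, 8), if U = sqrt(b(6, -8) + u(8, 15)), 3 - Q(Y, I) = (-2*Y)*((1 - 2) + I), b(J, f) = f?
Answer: 207 + I*sqrt(10) ≈ 207.0 + 3.1623*I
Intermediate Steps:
u(l, g) = -2 (u(l, g) = -2 + 0 = -2)
Q(Y, I) = 3 + 2*Y*(-1 + I) (Q(Y, I) = 3 - (-2*Y)*((1 - 2) + I) = 3 - (-2*Y)*(-1 + I) = 3 - (-2)*Y*(-1 + I) = 3 + 2*Y*(-1 + I))
U = I*sqrt(10) (U = sqrt(-8 - 2) = sqrt(-10) = I*sqrt(10) ≈ 3.1623*I)
U - Q(-15, 8) = I*sqrt(10) - (3 - 2*(-15) + 2*8*(-15)) = I*sqrt(10) - (3 + 30 - 240) = I*sqrt(10) - 1*(-207) = I*sqrt(10) + 207 = 207 + I*sqrt(10)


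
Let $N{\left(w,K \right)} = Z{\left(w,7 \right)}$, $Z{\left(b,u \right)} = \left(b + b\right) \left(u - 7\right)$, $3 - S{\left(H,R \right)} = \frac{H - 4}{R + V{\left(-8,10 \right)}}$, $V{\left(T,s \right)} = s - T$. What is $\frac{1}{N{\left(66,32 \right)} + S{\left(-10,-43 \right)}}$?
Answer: $\frac{25}{61} \approx 0.40984$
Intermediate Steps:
$S{\left(H,R \right)} = 3 - \frac{-4 + H}{18 + R}$ ($S{\left(H,R \right)} = 3 - \frac{H - 4}{R + \left(10 - -8\right)} = 3 - \frac{-4 + H}{R + \left(10 + 8\right)} = 3 - \frac{-4 + H}{R + 18} = 3 - \frac{-4 + H}{18 + R}$)
$Z{\left(b,u \right)} = 2 b \left(-7 + u\right)$
$N{\left(w,K \right)} = 0$ ($N{\left(w,K \right)} = 2 w \left(-7 + 7\right) = 2 w 0 = 0$)
$\frac{1}{N{\left(66,32 \right)} + S{\left(-10,-43 \right)}} = \frac{1}{0 + \frac{58 - -10 + 3 \left(-43\right)}{18 - 43}} = \frac{1}{0 + \frac{58 + 10 - 129}{-25}} = \frac{1}{0 - - \frac{61}{25}} = \frac{1}{0 + \frac{61}{25}} = \frac{1}{\frac{61}{25}} = \frac{25}{61}$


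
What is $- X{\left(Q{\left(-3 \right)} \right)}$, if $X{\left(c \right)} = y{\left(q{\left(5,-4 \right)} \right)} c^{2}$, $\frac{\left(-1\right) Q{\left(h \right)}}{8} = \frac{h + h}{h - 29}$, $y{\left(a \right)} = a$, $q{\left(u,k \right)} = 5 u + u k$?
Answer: $- \frac{45}{4} \approx -11.25$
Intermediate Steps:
$q{\left(u,k \right)} = 5 u + k u$
$Q{\left(h \right)} = - \frac{16 h}{-29 + h}$ ($Q{\left(h \right)} = - 8 \frac{h + h}{h - 29} = - 8 \frac{2 h}{-29 + h} = - \frac{16 h}{-29 + h}$)
$X{\left(c \right)} = 5 c^{2}$ ($X{\left(c \right)} = 5 \left(5 - 4\right) c^{2} = 5 \cdot 1 c^{2} = 5 c^{2}$)
$- X{\left(Q{\left(-3 \right)} \right)} = - 5 \left(\left(-16\right) \left(-3\right) \frac{1}{-29 - 3}\right)^{2} = - 5 \left(\left(-16\right) \left(-3\right) \frac{1}{-32}\right)^{2} = - 5 \left(\left(-16\right) \left(-3\right) \left(- \frac{1}{32}\right)\right)^{2} = - 5 \left(- \frac{3}{2}\right)^{2} = - \frac{5 \cdot 9}{4} = \left(-1\right) \frac{45}{4} = - \frac{45}{4}$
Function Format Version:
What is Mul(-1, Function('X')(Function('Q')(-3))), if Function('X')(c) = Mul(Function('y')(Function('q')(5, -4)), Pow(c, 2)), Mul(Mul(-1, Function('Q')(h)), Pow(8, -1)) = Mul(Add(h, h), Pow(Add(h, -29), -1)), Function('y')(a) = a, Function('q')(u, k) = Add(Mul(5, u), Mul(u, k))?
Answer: Rational(-45, 4) ≈ -11.250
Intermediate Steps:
Function('q')(u, k) = Add(Mul(5, u), Mul(k, u))
Function('Q')(h) = Mul(-16, h, Pow(Add(-29, h), -1)) (Function('Q')(h) = Mul(-8, Mul(Add(h, h), Pow(Add(h, -29), -1))) = Mul(-8, Mul(Mul(2, h), Pow(Add(-29, h), -1))) = Mul(-8, Mul(2, h, Pow(Add(-29, h), -1))) = Mul(-16, h, Pow(Add(-29, h), -1)))
Function('X')(c) = Mul(5, Pow(c, 2)) (Function('X')(c) = Mul(Mul(5, Add(5, -4)), Pow(c, 2)) = Mul(Mul(5, 1), Pow(c, 2)) = Mul(5, Pow(c, 2)))
Mul(-1, Function('X')(Function('Q')(-3))) = Mul(-1, Mul(5, Pow(Mul(-16, -3, Pow(Add(-29, -3), -1)), 2))) = Mul(-1, Mul(5, Pow(Mul(-16, -3, Pow(-32, -1)), 2))) = Mul(-1, Mul(5, Pow(Mul(-16, -3, Rational(-1, 32)), 2))) = Mul(-1, Mul(5, Pow(Rational(-3, 2), 2))) = Mul(-1, Mul(5, Rational(9, 4))) = Mul(-1, Rational(45, 4)) = Rational(-45, 4)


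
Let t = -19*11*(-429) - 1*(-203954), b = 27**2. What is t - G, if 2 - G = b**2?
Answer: 825054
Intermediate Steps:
b = 729
G = -531439 (G = 2 - 1*729**2 = 2 - 1*531441 = 2 - 531441 = -531439)
t = 293615 (t = -209*(-429) + 203954 = 89661 + 203954 = 293615)
t - G = 293615 - 1*(-531439) = 293615 + 531439 = 825054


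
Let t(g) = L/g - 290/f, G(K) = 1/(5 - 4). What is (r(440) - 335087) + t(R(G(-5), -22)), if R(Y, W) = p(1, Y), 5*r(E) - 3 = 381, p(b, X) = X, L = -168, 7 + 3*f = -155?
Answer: -45248332/135 ≈ -3.3517e+5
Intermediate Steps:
f = -54 (f = -7/3 + (1/3)*(-155) = -7/3 - 155/3 = -54)
G(K) = 1 (G(K) = 1/1 = 1)
r(E) = 384/5 (r(E) = 3/5 + (1/5)*381 = 3/5 + 381/5 = 384/5)
R(Y, W) = Y
t(g) = 145/27 - 168/g (t(g) = -168/g - 290/(-54) = -168/g - 290*(-1/54) = -168/g + 145/27 = 145/27 - 168/g)
(r(440) - 335087) + t(R(G(-5), -22)) = (384/5 - 335087) + (145/27 - 168/1) = -1675051/5 + (145/27 - 168*1) = -1675051/5 + (145/27 - 168) = -1675051/5 - 4391/27 = -45248332/135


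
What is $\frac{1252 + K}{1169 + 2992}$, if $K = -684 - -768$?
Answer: $\frac{1336}{4161} \approx 0.32108$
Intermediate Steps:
$K = 84$ ($K = -684 + 768 = 84$)
$\frac{1252 + K}{1169 + 2992} = \frac{1252 + 84}{1169 + 2992} = \frac{1336}{4161}$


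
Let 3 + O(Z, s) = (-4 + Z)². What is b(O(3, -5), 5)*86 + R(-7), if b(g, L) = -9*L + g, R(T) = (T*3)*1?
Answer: -4063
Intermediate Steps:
O(Z, s) = -3 + (-4 + Z)²
R(T) = 3*T (R(T) = (3*T)*1 = 3*T)
b(g, L) = g - 9*L
b(O(3, -5), 5)*86 + R(-7) = ((-3 + (-4 + 3)²) - 9*5)*86 + 3*(-7) = ((-3 + (-1)²) - 45)*86 - 21 = ((-3 + 1) - 45)*86 - 21 = (-2 - 45)*86 - 21 = -47*86 - 21 = -4042 - 21 = -4063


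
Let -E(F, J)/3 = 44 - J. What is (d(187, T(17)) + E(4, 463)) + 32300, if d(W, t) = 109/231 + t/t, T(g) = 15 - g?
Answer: 7752007/231 ≈ 33559.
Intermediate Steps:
E(F, J) = -132 + 3*J (E(F, J) = -3*(44 - J) = -132 + 3*J)
d(W, t) = 340/231 (d(W, t) = 109*(1/231) + 1 = 109/231 + 1 = 340/231)
(d(187, T(17)) + E(4, 463)) + 32300 = (340/231 + (-132 + 3*463)) + 32300 = (340/231 + (-132 + 1389)) + 32300 = (340/231 + 1257) + 32300 = 290707/231 + 32300 = 7752007/231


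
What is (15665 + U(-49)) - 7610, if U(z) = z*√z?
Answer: 8055 - 343*I ≈ 8055.0 - 343.0*I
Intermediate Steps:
U(z) = z^(3/2)
(15665 + U(-49)) - 7610 = (15665 + (-49)^(3/2)) - 7610 = (15665 - 343*I) - 7610 = 8055 - 343*I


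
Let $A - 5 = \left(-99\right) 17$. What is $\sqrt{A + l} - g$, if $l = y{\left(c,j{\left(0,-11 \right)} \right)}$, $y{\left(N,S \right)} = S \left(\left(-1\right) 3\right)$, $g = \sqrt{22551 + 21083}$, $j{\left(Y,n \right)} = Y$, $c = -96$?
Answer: $- \sqrt{43634} + i \sqrt{1678} \approx -208.89 + 40.963 i$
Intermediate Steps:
$g = \sqrt{43634} \approx 208.89$
$A = -1678$ ($A = 5 - 1683 = -1678$)
$y{\left(N,S \right)} = - 3 S$ ($y{\left(N,S \right)} = S \left(-3\right) = - 3 S$)
$l = 0$ ($l = \left(-3\right) 0 = 0$)
$\sqrt{A + l} - g = \sqrt{-1678 + 0} - \sqrt{43634} = \sqrt{-1678} - \sqrt{43634} = i \sqrt{1678} - \sqrt{43634} = - \sqrt{43634} + i \sqrt{1678}$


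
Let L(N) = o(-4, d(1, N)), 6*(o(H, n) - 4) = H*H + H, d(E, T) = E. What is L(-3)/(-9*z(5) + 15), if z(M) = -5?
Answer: ⅒ ≈ 0.10000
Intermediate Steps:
o(H, n) = 4 + H/6 + H²/6 (o(H, n) = 4 + (H*H + H)/6 = 4 + (H² + H)/6 = 4 + (H + H²)/6 = 4 + (H/6 + H²/6) = 4 + H/6 + H²/6)
L(N) = 6 (L(N) = 4 + (⅙)*(-4) + (⅙)*(-4)² = 4 - ⅔ + (⅙)*16 = 4 - ⅔ + 8/3 = 6)
L(-3)/(-9*z(5) + 15) = 6/(-9*(-5) + 15) = 6/(45 + 15) = 6/60 = 6*(1/60) = ⅒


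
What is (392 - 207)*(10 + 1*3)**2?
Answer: 31265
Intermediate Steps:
(392 - 207)*(10 + 1*3)**2 = 185*(10 + 3)**2 = 185*13**2 = 185*169 = 31265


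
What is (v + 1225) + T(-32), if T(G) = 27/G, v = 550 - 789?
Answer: 31525/32 ≈ 985.16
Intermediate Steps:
v = -239
(v + 1225) + T(-32) = (-239 + 1225) + 27/(-32) = 986 + 27*(-1/32) = 986 - 27/32 = 31525/32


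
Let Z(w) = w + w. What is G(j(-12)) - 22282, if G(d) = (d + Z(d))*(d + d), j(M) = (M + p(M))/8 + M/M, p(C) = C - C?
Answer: -44561/2 ≈ -22281.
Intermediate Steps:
Z(w) = 2*w
p(C) = 0
j(M) = 1 + M/8 (j(M) = (M + 0)/8 + M/M = M*(1/8) + 1 = M/8 + 1 = 1 + M/8)
G(d) = 6*d**2 (G(d) = (d + 2*d)*(d + d) = (3*d)*(2*d) = 6*d**2)
G(j(-12)) - 22282 = 6*(1 + (1/8)*(-12))**2 - 22282 = 6*(1 - 3/2)**2 - 22282 = 6*(-1/2)**2 - 22282 = 6*(1/4) - 22282 = 3/2 - 22282 = -44561/2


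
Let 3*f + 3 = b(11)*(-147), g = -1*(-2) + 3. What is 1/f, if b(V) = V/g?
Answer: -5/544 ≈ -0.0091912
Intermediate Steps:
g = 5 (g = 2 + 3 = 5)
b(V) = V/5
f = -544/5 (f = -1 + (((⅕)*11)*(-147))/3 = -1 + ((11/5)*(-147))/3 = -1 + (⅓)*(-1617/5) = -1 - 539/5 = -544/5 ≈ -108.80)
1/f = 1/(-544/5) = -5/544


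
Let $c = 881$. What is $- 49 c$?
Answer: $-43169$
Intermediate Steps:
$- 49 c = \left(-49\right) 881 = -43169$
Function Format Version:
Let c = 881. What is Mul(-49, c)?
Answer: -43169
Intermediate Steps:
Mul(-49, c) = Mul(-49, 881) = -43169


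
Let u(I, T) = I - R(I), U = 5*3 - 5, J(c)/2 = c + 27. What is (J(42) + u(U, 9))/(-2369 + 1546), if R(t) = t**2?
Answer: -48/823 ≈ -0.058323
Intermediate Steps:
J(c) = 54 + 2*c (J(c) = 2*(c + 27) = 2*(27 + c) = 54 + 2*c)
U = 10 (U = 15 - 5 = 10)
u(I, T) = I - I**2
(J(42) + u(U, 9))/(-2369 + 1546) = ((54 + 2*42) + 10*(1 - 1*10))/(-2369 + 1546) = ((54 + 84) + 10*(1 - 10))/(-823) = (138 + 10*(-9))*(-1/823) = (138 - 90)*(-1/823) = 48*(-1/823) = -48/823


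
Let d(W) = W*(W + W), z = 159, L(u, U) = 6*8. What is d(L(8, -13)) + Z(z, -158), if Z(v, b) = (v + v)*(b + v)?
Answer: 4926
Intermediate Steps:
L(u, U) = 48
Z(v, b) = 2*v*(b + v) (Z(v, b) = (2*v)*(b + v) = 2*v*(b + v))
d(W) = 2*W² (d(W) = W*(2*W) = 2*W²)
d(L(8, -13)) + Z(z, -158) = 2*48² + 2*159*(-158 + 159) = 2*2304 + 2*159*1 = 4608 + 318 = 4926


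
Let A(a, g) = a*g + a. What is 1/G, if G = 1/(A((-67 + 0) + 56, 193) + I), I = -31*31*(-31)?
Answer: 27657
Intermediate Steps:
A(a, g) = a + a*g
I = 29791 (I = -961*(-31) = 29791)
G = 1/27657 (G = 1/(((-67 + 0) + 56)*(1 + 193) + 29791) = 1/((-67 + 56)*194 + 29791) = 1/(-11*194 + 29791) = 1/(-2134 + 29791) = 1/27657 ≈ 3.6157e-5)
1/G = 1/(1/27657) = 27657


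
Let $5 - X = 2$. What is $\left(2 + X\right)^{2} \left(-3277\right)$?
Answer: $-81925$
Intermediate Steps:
$X = 3$ ($X = 5 - 2 = 3$)
$\left(2 + X\right)^{2} \left(-3277\right) = \left(2 + 3\right)^{2} \left(-3277\right) = 5^{2} \left(-3277\right) = 25 \left(-3277\right) = -81925$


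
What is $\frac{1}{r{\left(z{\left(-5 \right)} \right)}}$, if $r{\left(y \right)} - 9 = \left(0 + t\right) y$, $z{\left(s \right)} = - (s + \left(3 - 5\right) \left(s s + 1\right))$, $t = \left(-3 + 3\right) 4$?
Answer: $\frac{1}{9} \approx 0.11111$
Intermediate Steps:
$t = 0$ ($t = 0 \cdot 4 = 0$)
$z{\left(s \right)} = 2 - s + 2 s^{2}$ ($z{\left(s \right)} = - (s - 2 \left(s^{2} + 1\right)) = - (s - 2 \left(1 + s^{2}\right)) = - (s - \left(2 + 2 s^{2}\right)) = - (-2 + s - 2 s^{2}) = 2 - s + 2 s^{2}$)
$r{\left(y \right)} = 9$ ($r{\left(y \right)} = 9 + \left(0 + 0\right) y = 9 + 0 y = 9 + 0 = 9$)
$\frac{1}{r{\left(z{\left(-5 \right)} \right)}} = \frac{1}{9}$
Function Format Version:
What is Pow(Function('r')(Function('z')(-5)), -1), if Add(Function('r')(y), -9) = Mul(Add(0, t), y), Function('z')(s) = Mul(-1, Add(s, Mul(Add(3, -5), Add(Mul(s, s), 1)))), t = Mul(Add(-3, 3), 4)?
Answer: Rational(1, 9) ≈ 0.11111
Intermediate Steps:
t = 0 (t = Mul(0, 4) = 0)
Function('z')(s) = Add(2, Mul(-1, s), Mul(2, Pow(s, 2))) (Function('z')(s) = Mul(-1, Add(s, Mul(-2, Add(Pow(s, 2), 1)))) = Mul(-1, Add(s, Mul(-2, Add(1, Pow(s, 2))))) = Mul(-1, Add(s, Add(-2, Mul(-2, Pow(s, 2))))) = Mul(-1, Add(-2, s, Mul(-2, Pow(s, 2)))) = Add(2, Mul(-1, s), Mul(2, Pow(s, 2))))
Function('r')(y) = 9 (Function('r')(y) = Add(9, Mul(Add(0, 0), y)) = Add(9, Mul(0, y)) = Add(9, 0) = 9)
Pow(Function('r')(Function('z')(-5)), -1) = Pow(9, -1) = Rational(1, 9)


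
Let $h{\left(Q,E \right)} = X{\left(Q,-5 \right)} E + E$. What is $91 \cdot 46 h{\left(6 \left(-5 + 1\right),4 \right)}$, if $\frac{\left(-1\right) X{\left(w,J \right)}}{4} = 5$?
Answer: $-318136$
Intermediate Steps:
$X{\left(w,J \right)} = -20$ ($X{\left(w,J \right)} = \left(-4\right) 5 = -20$)
$h{\left(Q,E \right)} = - 19 E$ ($h{\left(Q,E \right)} = - 20 E + E = - 19 E$)
$91 \cdot 46 h{\left(6 \left(-5 + 1\right),4 \right)} = 91 \cdot 46 \left(\left(-19\right) 4\right) = 4186 \left(-76\right) = -318136$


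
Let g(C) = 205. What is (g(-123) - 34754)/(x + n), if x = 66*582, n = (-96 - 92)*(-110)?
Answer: -34549/59092 ≈ -0.58466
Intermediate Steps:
n = 20680 (n = -188*(-110) = 20680)
x = 38412
(g(-123) - 34754)/(x + n) = (205 - 34754)/(38412 + 20680) = -34549/59092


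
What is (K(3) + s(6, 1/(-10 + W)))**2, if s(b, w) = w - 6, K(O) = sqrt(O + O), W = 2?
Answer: 2785/64 - 49*sqrt(6)/4 ≈ 13.509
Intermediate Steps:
K(O) = sqrt(2)*sqrt(O) (K(O) = sqrt(2*O) = sqrt(2)*sqrt(O))
s(b, w) = -6 + w
(K(3) + s(6, 1/(-10 + W)))**2 = (sqrt(2)*sqrt(3) + (-6 + 1/(-10 + 2)))**2 = (sqrt(6) + (-6 + 1/(-8)))**2 = (sqrt(6) + (-6 - 1/8))**2 = (sqrt(6) - 49/8)**2 = (-49/8 + sqrt(6))**2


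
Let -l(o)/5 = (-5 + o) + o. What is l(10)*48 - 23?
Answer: -3623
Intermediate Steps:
l(o) = 25 - 10*o (l(o) = -5*((-5 + o) + o) = -5*(-5 + 2*o) = 25 - 10*o)
l(10)*48 - 23 = (25 - 10*10)*48 - 23 = (25 - 100)*48 - 23 = -75*48 - 23 = -3600 - 23 = -3623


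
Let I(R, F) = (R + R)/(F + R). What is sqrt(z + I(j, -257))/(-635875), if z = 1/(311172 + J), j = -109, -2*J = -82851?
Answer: -sqrt(122465309798585)/9117789369375 ≈ -1.2137e-6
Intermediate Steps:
J = 82851/2 (J = -1/2*(-82851) = 82851/2 ≈ 41426.)
I(R, F) = 2*R/(F + R) (I(R, F) = (2*R)/(F + R) = 2*R/(F + R))
z = 2/705195 (z = 1/(311172 + 82851/2) = 1/(705195/2) = 2/705195 ≈ 2.8361e-6)
sqrt(z + I(j, -257))/(-635875) = sqrt(2/705195 + 2*(-109)/(-257 - 109))/(-635875) = sqrt(2/705195 + 2*(-109)/(-366))*(-1/635875) = sqrt(2/705195 + 2*(-109)*(-1/366))*(-1/635875) = sqrt(2/705195 + 109/183)*(-1/635875) = sqrt(25622207/43016895)*(-1/635875) = (sqrt(122465309798585)/14338965)*(-1/635875) = -sqrt(122465309798585)/9117789369375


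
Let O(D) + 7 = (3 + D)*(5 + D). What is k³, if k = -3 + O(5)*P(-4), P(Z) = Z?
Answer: -25672375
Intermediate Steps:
O(D) = -7 + (3 + D)*(5 + D)
k = -295 (k = -3 + (8 + 5² + 8*5)*(-4) = -3 + (8 + 25 + 40)*(-4) = -3 + 73*(-4) = -3 - 292 = -295)
k³ = (-295)³ = -25672375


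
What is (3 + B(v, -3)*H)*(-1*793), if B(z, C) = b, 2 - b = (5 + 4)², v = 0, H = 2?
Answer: 122915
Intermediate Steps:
b = -79 (b = 2 - (5 + 4)² = 2 - 1*9² = 2 - 1*81 = 2 - 81 = -79)
B(z, C) = -79
(3 + B(v, -3)*H)*(-1*793) = (3 - 79*2)*(-1*793) = (3 - 158)*(-793) = -155*(-793) = 122915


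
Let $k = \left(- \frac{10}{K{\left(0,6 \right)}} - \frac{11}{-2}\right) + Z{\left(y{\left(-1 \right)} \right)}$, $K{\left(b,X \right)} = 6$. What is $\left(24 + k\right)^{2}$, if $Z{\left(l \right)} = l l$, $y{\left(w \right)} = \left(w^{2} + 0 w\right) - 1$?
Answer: $\frac{27889}{36} \approx 774.69$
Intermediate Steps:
$y{\left(w \right)} = -1 + w^{2}$ ($y{\left(w \right)} = \left(w^{2} + 0\right) - 1 = w^{2} - 1 = -1 + w^{2}$)
$Z{\left(l \right)} = l^{2}$
$k = \frac{23}{6}$ ($k = \left(- \frac{10}{6} - \frac{11}{-2}\right) + \left(-1 + \left(-1\right)^{2}\right)^{2} = \left(\left(-10\right) \frac{1}{6} - - \frac{11}{2}\right) + \left(-1 + 1\right)^{2} = \left(- \frac{5}{3} + \frac{11}{2}\right) + 0^{2} = \frac{23}{6} + 0 = \frac{23}{6} \approx 3.8333$)
$\left(24 + k\right)^{2} = \left(24 + \frac{23}{6}\right)^{2} = \left(\frac{167}{6}\right)^{2} = \frac{27889}{36}$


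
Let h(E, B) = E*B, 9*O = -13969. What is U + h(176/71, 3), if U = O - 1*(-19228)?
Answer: 11299645/639 ≈ 17683.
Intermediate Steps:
O = -13969/9 (O = (1/9)*(-13969) = -13969/9 ≈ -1552.1)
U = 159083/9 (U = -13969/9 - 1*(-19228) = -13969/9 + 19228 = 159083/9 ≈ 17676.)
h(E, B) = B*E
U + h(176/71, 3) = 159083/9 + 3*(176/71) = 159083/9 + 528/71 = 11299645/639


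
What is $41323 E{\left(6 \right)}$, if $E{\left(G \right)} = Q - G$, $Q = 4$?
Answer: $-82646$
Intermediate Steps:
$E{\left(G \right)} = 4 - G$
$41323 E{\left(6 \right)} = 41323 \left(4 - 6\right) = 41323 \left(-2\right) = -82646$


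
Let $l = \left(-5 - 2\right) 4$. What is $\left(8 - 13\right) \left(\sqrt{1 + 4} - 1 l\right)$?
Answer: $-140 - 5 \sqrt{5} \approx -151.18$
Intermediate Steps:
$l = -28$ ($l = \left(-7\right) 4 = -28$)
$\left(8 - 13\right) \left(\sqrt{1 + 4} - 1 l\right) = \left(8 - 13\right) \left(\sqrt{1 + 4} - 1 \left(-28\right)\right) = - 5 \left(\sqrt{5} - -28\right) = - 5 \left(\sqrt{5} + 28\right) = - 5 \left(28 + \sqrt{5}\right) = -140 - 5 \sqrt{5}$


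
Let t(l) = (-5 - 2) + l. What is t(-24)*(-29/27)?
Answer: 899/27 ≈ 33.296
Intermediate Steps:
t(l) = -7 + l
t(-24)*(-29/27) = (-7 - 24)*(-29/27) = -(-899)/27 = -31*(-29/27) = 899/27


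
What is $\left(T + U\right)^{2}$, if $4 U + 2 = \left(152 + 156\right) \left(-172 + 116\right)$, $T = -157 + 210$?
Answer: $\frac{72573361}{4} \approx 1.8143 \cdot 10^{7}$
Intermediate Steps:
$T = 53$
$U = - \frac{8625}{2}$ ($U = - \frac{1}{2} + \frac{\left(152 + 156\right) \left(-172 + 116\right)}{4} = - \frac{1}{2} + \frac{308 \left(-56\right)}{4} = - \frac{1}{2} + \frac{1}{4} \left(-17248\right) = - \frac{1}{2} - 4312 = - \frac{8625}{2} \approx -4312.5$)
$\left(T + U\right)^{2} = \left(53 - \frac{8625}{2}\right)^{2} = \left(- \frac{8519}{2}\right)^{2} = \frac{72573361}{4}$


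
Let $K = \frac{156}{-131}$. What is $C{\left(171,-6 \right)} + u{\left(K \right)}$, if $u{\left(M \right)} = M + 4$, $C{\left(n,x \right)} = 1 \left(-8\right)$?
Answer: $- \frac{680}{131} \approx -5.1908$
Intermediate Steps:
$C{\left(n,x \right)} = -8$
$K = - \frac{156}{131}$ ($K = 156 \left(- \frac{1}{131}\right) = - \frac{156}{131} \approx -1.1908$)
$u{\left(M \right)} = 4 + M$
$C{\left(171,-6 \right)} + u{\left(K \right)} = -8 + \left(4 - \frac{156}{131}\right) = -8 + \frac{368}{131} = - \frac{680}{131}$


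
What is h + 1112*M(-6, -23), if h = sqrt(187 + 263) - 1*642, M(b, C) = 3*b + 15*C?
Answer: -404298 + 15*sqrt(2) ≈ -4.0428e+5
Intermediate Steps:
h = -642 + 15*sqrt(2) (h = sqrt(450) - 642 = 15*sqrt(2) - 642 = -642 + 15*sqrt(2) ≈ -620.79)
h + 1112*M(-6, -23) = (-642 + 15*sqrt(2)) + 1112*(3*(-6) + 15*(-23)) = (-642 + 15*sqrt(2)) + 1112*(-18 - 345) = (-642 + 15*sqrt(2)) + 1112*(-363) = (-642 + 15*sqrt(2)) - 403656 = -404298 + 15*sqrt(2)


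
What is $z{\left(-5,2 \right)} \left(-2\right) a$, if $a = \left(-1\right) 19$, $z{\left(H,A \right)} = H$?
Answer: $-190$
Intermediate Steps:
$a = -19$
$z{\left(-5,2 \right)} \left(-2\right) a = \left(-5\right) \left(-2\right) \left(-19\right) = 10 \left(-19\right) = -190$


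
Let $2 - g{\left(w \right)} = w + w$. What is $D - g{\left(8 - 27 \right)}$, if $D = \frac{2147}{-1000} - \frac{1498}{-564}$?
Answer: $- \frac{5568227}{141000} \approx -39.491$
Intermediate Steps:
$D = \frac{71773}{141000}$ ($D = 2147 \left(- \frac{1}{1000}\right) - - \frac{749}{282} = - \frac{2147}{1000} + \frac{749}{282} = \frac{71773}{141000} \approx 0.50903$)
$g{\left(w \right)} = 2 - 2 w$ ($g{\left(w \right)} = 2 - \left(w + w\right) = 2 - 2 w$)
$D - g{\left(8 - 27 \right)} = \frac{71773}{141000} - \left(2 - 2 \left(8 - 27\right)\right) = \frac{71773}{141000} - \left(2 - -38\right) = \frac{71773}{141000} - \left(2 + 38\right) = \frac{71773}{141000} - 40 = - \frac{5568227}{141000}$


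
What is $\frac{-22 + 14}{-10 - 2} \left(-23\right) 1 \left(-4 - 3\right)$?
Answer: $\frac{322}{3} \approx 107.33$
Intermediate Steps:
$\frac{-22 + 14}{-10 - 2} \left(-23\right) 1 \left(-4 - 3\right) = - \frac{8}{-12} \left(-23\right) 1 \left(-7\right) = \left(-8\right) \left(- \frac{1}{12}\right) \left(-23\right) \left(-7\right) = \frac{2}{3} \left(-23\right) \left(-7\right) = \left(- \frac{46}{3}\right) \left(-7\right) = \frac{322}{3}$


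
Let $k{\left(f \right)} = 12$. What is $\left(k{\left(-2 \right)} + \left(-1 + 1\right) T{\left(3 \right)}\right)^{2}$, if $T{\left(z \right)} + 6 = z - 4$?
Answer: $144$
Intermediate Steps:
$T{\left(z \right)} = -10 + z$ ($T{\left(z \right)} = -6 + \left(z - 4\right) = -6 + \left(-4 + z\right) = -10 + z$)
$\left(k{\left(-2 \right)} + \left(-1 + 1\right) T{\left(3 \right)}\right)^{2} = \left(12 + \left(-1 + 1\right) \left(-10 + 3\right)\right)^{2} = \left(12 + 0 \left(-7\right)\right)^{2} = \left(12 + 0\right)^{2} = 12^{2} = 144$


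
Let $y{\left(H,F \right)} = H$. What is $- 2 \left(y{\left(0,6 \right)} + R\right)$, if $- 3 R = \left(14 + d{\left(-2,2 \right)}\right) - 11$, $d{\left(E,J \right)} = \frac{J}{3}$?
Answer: $\frac{22}{9} \approx 2.4444$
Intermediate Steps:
$d{\left(E,J \right)} = \frac{J}{3}$ ($d{\left(E,J \right)} = J \frac{1}{3} = \frac{J}{3}$)
$R = - \frac{11}{9}$ ($R = - \frac{\left(14 + \frac{1}{3} \cdot 2\right) - 11}{3} = - \frac{\left(14 + \frac{2}{3}\right) - 11}{3} = - \frac{\frac{44}{3} - 11}{3} = \left(- \frac{1}{3}\right) \frac{11}{3} = - \frac{11}{9} \approx -1.2222$)
$- 2 \left(y{\left(0,6 \right)} + R\right) = - 2 \left(0 - \frac{11}{9}\right) = \left(-2\right) \left(- \frac{11}{9}\right) = \frac{22}{9}$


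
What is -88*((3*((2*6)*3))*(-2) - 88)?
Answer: 26752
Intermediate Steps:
-88*((3*((2*6)*3))*(-2) - 88) = -88*((3*(12*3))*(-2) - 88) = -88*((3*36)*(-2) - 88) = -88*(108*(-2) - 88) = -88*(-216 - 88) = -88*(-304) = 26752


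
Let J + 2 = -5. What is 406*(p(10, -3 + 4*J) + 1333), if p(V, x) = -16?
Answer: 534702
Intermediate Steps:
J = -7 (J = -2 - 5 = -7)
406*(p(10, -3 + 4*J) + 1333) = 406*(-16 + 1333) = 406*1317 = 534702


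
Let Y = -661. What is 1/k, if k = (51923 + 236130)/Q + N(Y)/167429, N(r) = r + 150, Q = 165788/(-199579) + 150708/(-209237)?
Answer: -10843896761106152/2013985873242732482919 ≈ -5.3843e-6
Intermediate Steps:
Q = -64767135688/41759311223 (Q = 165788*(-1/199579) + 150708*(-1/209237) = -165788/199579 - 150708/209237 = -64767135688/41759311223 ≈ -1.5510)
N(r) = 150 + r
k = -2013985873242732482919/10843896761106152 (k = (51923 + 236130)/(-64767135688/41759311223) + (150 - 661)/167429 = 288053*(-41759311223/64767135688) - 511*1/167429 = -12028894875718819/64767135688 - 511/167429 = -2013985873242732482919/10843896761106152 ≈ -1.8573e+5)
1/k = 1/(-2013985873242732482919/10843896761106152) = -10843896761106152/2013985873242732482919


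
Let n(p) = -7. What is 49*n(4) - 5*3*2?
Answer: -373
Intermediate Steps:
49*n(4) - 5*3*2 = 49*(-7) - 5*3*2 = -343 - 15*2 = -343 - 30 = -373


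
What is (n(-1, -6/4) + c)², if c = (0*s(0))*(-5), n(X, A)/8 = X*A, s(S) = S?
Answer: 144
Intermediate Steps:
n(X, A) = 8*A*X (n(X, A) = 8*(X*A) = 8*(A*X) = 8*A*X)
c = 0 (c = (0*0)*(-5) = 0*(-5) = 0)
(n(-1, -6/4) + c)² = (8*(-6/4)*(-1) + 0)² = (8*(-6*¼)*(-1) + 0)² = (8*(-3/2)*(-1) + 0)² = (12 + 0)² = 12² = 144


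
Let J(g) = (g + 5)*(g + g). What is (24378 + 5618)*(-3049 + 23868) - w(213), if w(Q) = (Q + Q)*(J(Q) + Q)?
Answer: 584834218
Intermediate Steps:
J(g) = 2*g*(5 + g) (J(g) = (5 + g)*(2*g) = 2*g*(5 + g))
w(Q) = 2*Q*(Q + 2*Q*(5 + Q)) (w(Q) = (Q + Q)*(2*Q*(5 + Q) + Q) = (2*Q)*(Q + 2*Q*(5 + Q)) = 2*Q*(Q + 2*Q*(5 + Q)))
(24378 + 5618)*(-3049 + 23868) - w(213) = (24378 + 5618)*(-3049 + 23868) - 213²*(22 + 4*213) = 29996*20819 - 45369*(22 + 852) = 624486724 - 45369*874 = 624486724 - 1*39652506 = 624486724 - 39652506 = 584834218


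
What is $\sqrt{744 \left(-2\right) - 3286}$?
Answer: $i \sqrt{4774} \approx 69.094 i$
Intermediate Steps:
$\sqrt{744 \left(-2\right) - 3286} = \sqrt{-1488 - 3286} = \sqrt{-4774} = i \sqrt{4774}$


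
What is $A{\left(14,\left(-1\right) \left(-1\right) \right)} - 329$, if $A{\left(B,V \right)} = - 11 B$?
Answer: $-483$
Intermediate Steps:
$A{\left(14,\left(-1\right) \left(-1\right) \right)} - 329 = \left(-11\right) 14 - 329 = -154 - 329 = -483$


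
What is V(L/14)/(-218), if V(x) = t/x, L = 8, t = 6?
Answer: -21/436 ≈ -0.048165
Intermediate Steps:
V(x) = 6/x
V(L/14)/(-218) = (6/((8/14)))/(-218) = -3/(109*(8*(1/14))) = -3/(109*4/7) = -3*7/(109*4) = -1/218*21/2 = -21/436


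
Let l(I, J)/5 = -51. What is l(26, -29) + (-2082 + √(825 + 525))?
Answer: -2337 + 15*√6 ≈ -2300.3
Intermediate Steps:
l(I, J) = -255 (l(I, J) = 5*(-51) = -255)
l(26, -29) + (-2082 + √(825 + 525)) = -255 + (-2082 + √(825 + 525)) = -255 + (-2082 + √1350) = -255 + (-2082 + 15*√6) = -2337 + 15*√6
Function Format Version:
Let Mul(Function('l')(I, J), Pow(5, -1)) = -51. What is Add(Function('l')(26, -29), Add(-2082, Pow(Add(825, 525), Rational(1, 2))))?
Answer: Add(-2337, Mul(15, Pow(6, Rational(1, 2)))) ≈ -2300.3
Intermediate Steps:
Function('l')(I, J) = -255 (Function('l')(I, J) = Mul(5, -51) = -255)
Add(Function('l')(26, -29), Add(-2082, Pow(Add(825, 525), Rational(1, 2)))) = Add(-255, Add(-2082, Pow(Add(825, 525), Rational(1, 2)))) = Add(-255, Add(-2082, Pow(1350, Rational(1, 2)))) = Add(-255, Add(-2082, Mul(15, Pow(6, Rational(1, 2))))) = Add(-2337, Mul(15, Pow(6, Rational(1, 2))))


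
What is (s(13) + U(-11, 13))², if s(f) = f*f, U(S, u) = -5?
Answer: 26896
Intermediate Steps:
s(f) = f²
(s(13) + U(-11, 13))² = (13² - 5)² = (169 - 5)² = 164² = 26896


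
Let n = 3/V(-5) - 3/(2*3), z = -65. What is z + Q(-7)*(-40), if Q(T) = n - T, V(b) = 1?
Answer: -445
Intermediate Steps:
n = 5/2 (n = 3/1 - 3/(2*3) = 3*1 - 3/6 = 3 - 3*⅙ = 3 - ½ = 5/2 ≈ 2.5000)
Q(T) = 5/2 - T
z + Q(-7)*(-40) = -65 + (5/2 - 1*(-7))*(-40) = -65 + (5/2 + 7)*(-40) = -65 + (19/2)*(-40) = -65 - 380 = -445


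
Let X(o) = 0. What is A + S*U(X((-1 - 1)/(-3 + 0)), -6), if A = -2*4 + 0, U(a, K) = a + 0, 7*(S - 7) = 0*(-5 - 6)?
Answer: -8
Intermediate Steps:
S = 7 (S = 7 + (0*(-5 - 6))/7 = 7 + (0*(-11))/7 = 7 + (1/7)*0 = 7 + 0 = 7)
U(a, K) = a
A = -8 (A = -8 + 0 = -8)
A + S*U(X((-1 - 1)/(-3 + 0)), -6) = -8 + 7*0 = -8 + 0 = -8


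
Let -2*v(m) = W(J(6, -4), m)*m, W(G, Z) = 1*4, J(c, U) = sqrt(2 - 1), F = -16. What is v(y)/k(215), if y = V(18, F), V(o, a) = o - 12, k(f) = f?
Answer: -12/215 ≈ -0.055814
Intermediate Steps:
J(c, U) = 1 (J(c, U) = sqrt(1) = 1)
W(G, Z) = 4
V(o, a) = -12 + o
y = 6 (y = -12 + 18 = 6)
v(m) = -2*m
v(y)/k(215) = -2*6/215 = -12*1/215 = -12/215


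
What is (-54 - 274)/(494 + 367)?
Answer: -8/21 ≈ -0.38095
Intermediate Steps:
(-54 - 274)/(494 + 367) = -328/861 = -328*1/861 = -8/21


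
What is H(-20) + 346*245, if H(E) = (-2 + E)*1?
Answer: 84748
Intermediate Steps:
H(E) = -2 + E
H(-20) + 346*245 = (-2 - 20) + 346*245 = -22 + 84770 = 84748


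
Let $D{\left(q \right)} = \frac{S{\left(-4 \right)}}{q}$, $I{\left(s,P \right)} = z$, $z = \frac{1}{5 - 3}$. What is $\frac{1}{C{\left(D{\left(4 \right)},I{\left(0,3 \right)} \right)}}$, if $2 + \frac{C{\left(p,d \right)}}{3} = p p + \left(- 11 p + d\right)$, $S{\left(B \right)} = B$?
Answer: $\frac{2}{63} \approx 0.031746$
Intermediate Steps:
$z = \frac{1}{2} \approx 0.5$
$I{\left(s,P \right)} = \frac{1}{2}$
$D{\left(q \right)} = - \frac{4}{q}$
$C{\left(p,d \right)} = -6 - 33 p + 3 d + 3 p^{2}$ ($C{\left(p,d \right)} = -6 + 3 \left(p p + \left(- 11 p + d\right)\right) = -6 + 3 \left(p^{2} + \left(d - 11 p\right)\right) = -6 + 3 \left(d + p^{2} - 11 p\right) = -6 + \left(- 33 p + 3 d + 3 p^{2}\right) = -6 - 33 p + 3 d + 3 p^{2}$)
$\frac{1}{C{\left(D{\left(4 \right)},I{\left(0,3 \right)} \right)}} = \frac{1}{-6 - 33 \left(- \frac{4}{4}\right) + 3 \cdot \frac{1}{2} + 3 \left(- \frac{4}{4}\right)^{2}} = \frac{1}{-6 - 33 \left(\left(-4\right) \frac{1}{4}\right) + \frac{3}{2} + 3 \left(\left(-4\right) \frac{1}{4}\right)^{2}} = \frac{1}{-6 - -33 + \frac{3}{2} + 3 \left(-1\right)^{2}} = \frac{1}{-6 + 33 + \frac{3}{2} + 3 \cdot 1} = \frac{1}{-6 + 33 + \frac{3}{2} + 3} = \frac{1}{\frac{63}{2}} = \frac{2}{63}$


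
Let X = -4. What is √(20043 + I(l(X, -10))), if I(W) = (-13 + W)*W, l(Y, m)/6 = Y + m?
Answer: √28191 ≈ 167.90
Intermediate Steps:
l(Y, m) = 6*Y + 6*m (l(Y, m) = 6*(Y + m) = 6*Y + 6*m)
I(W) = W*(-13 + W)
√(20043 + I(l(X, -10))) = √(20043 + (6*(-4) + 6*(-10))*(-13 + (6*(-4) + 6*(-10)))) = √(20043 + (-24 - 60)*(-13 + (-24 - 60))) = √(20043 - 84*(-13 - 84)) = √(20043 - 84*(-97)) = √(20043 + 8148) = √28191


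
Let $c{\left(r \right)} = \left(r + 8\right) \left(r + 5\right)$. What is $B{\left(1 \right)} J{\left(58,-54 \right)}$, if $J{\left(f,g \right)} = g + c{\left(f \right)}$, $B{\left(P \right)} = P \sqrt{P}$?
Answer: $4104$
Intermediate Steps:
$B{\left(P \right)} = P^{\frac{3}{2}}$
$c{\left(r \right)} = \left(5 + r\right) \left(8 + r\right)$ ($c{\left(r \right)} = \left(8 + r\right) \left(5 + r\right) = \left(5 + r\right) \left(8 + r\right)$)
$J{\left(f,g \right)} = 40 + g + f^{2} + 13 f$ ($J{\left(f,g \right)} = g + \left(40 + f^{2} + 13 f\right) = 40 + g + f^{2} + 13 f$)
$B{\left(1 \right)} J{\left(58,-54 \right)} = 1^{\frac{3}{2}} \left(40 - 54 + 58^{2} + 13 \cdot 58\right) = 1 \left(40 - 54 + 3364 + 754\right) = 1 \cdot 4104 = 4104$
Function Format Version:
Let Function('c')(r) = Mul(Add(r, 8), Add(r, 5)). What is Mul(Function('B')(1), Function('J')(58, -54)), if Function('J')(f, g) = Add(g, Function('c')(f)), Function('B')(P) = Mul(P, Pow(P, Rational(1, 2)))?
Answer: 4104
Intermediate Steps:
Function('B')(P) = Pow(P, Rational(3, 2))
Function('c')(r) = Mul(Add(5, r), Add(8, r)) (Function('c')(r) = Mul(Add(8, r), Add(5, r)) = Mul(Add(5, r), Add(8, r)))
Function('J')(f, g) = Add(40, g, Pow(f, 2), Mul(13, f)) (Function('J')(f, g) = Add(g, Add(40, Pow(f, 2), Mul(13, f))) = Add(40, g, Pow(f, 2), Mul(13, f)))
Mul(Function('B')(1), Function('J')(58, -54)) = Mul(Pow(1, Rational(3, 2)), Add(40, -54, Pow(58, 2), Mul(13, 58))) = Mul(1, Add(40, -54, 3364, 754)) = Mul(1, 4104) = 4104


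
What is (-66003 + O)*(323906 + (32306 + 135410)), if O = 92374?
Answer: 12964563762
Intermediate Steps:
(-66003 + O)*(323906 + (32306 + 135410)) = (-66003 + 92374)*(323906 + (32306 + 135410)) = 26371*(323906 + 167716) = 26371*491622 = 12964563762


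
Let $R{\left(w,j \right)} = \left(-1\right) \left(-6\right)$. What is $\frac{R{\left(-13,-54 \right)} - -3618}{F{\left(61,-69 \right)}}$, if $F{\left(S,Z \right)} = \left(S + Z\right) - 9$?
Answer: $- \frac{3624}{17} \approx -213.18$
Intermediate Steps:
$F{\left(S,Z \right)} = -9 + S + Z$
$R{\left(w,j \right)} = 6$
$\frac{R{\left(-13,-54 \right)} - -3618}{F{\left(61,-69 \right)}} = \frac{6 - -3618}{-9 + 61 - 69} = \frac{6 + 3618}{-17} = 3624 \left(- \frac{1}{17}\right) = - \frac{3624}{17}$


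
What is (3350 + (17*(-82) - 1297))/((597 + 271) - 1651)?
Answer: -659/783 ≈ -0.84163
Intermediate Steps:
(3350 + (17*(-82) - 1297))/((597 + 271) - 1651) = (3350 + (-1394 - 1297))/(868 - 1651) = (3350 - 2691)/(-783) = 659*(-1/783) = -659/783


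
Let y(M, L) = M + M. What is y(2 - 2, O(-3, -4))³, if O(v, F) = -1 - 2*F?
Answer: 0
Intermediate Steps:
y(M, L) = 2*M
y(2 - 2, O(-3, -4))³ = (2*(2 - 2))³ = (2*0)³ = 0³ = 0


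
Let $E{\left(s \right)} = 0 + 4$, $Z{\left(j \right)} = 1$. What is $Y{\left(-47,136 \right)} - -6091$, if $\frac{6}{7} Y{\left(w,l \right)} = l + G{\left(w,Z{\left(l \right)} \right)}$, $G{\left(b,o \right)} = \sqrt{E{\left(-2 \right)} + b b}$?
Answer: $\frac{18749}{3} + \frac{7 \sqrt{2213}}{6} \approx 6304.5$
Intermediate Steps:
$E{\left(s \right)} = 4$
$G{\left(b,o \right)} = \sqrt{4 + b^{2}}$ ($G{\left(b,o \right)} = \sqrt{4 + b b} = \sqrt{4 + b^{2}}$)
$Y{\left(w,l \right)} = \frac{7 l}{6} + \frac{7 \sqrt{4 + w^{2}}}{6}$ ($Y{\left(w,l \right)} = \frac{7 \left(l + \sqrt{4 + w^{2}}\right)}{6} = \frac{7 l}{6} + \frac{7 \sqrt{4 + w^{2}}}{6}$)
$Y{\left(-47,136 \right)} - -6091 = \left(\frac{7}{6} \cdot 136 + \frac{7 \sqrt{4 + \left(-47\right)^{2}}}{6}\right) - -6091 = \left(\frac{476}{3} + \frac{7 \sqrt{4 + 2209}}{6}\right) + 6091 = \left(\frac{476}{3} + \frac{7 \sqrt{2213}}{6}\right) + 6091 = \frac{18749}{3} + \frac{7 \sqrt{2213}}{6}$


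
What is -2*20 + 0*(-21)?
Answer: -40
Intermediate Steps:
-2*20 + 0*(-21) = -40 + 0 = -40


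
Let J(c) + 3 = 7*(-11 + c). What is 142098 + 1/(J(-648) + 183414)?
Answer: 25406838205/178798 ≈ 1.4210e+5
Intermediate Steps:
J(c) = -80 + 7*c (J(c) = -3 + 7*(-11 + c) = -3 + (-77 + 7*c) = -80 + 7*c)
142098 + 1/(J(-648) + 183414) = 142098 + 1/((-80 + 7*(-648)) + 183414) = 142098 + 1/((-80 - 4536) + 183414) = 142098 + 1/(-4616 + 183414) = 142098 + 1/178798 = 25406838205/178798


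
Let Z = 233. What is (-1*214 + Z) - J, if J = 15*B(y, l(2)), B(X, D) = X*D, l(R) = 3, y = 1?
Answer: -26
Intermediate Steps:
B(X, D) = D*X
J = 45 (J = 15*(3*1) = 15*3 = 45)
(-1*214 + Z) - J = (-1*214 + 233) - 1*45 = (-214 + 233) - 45 = 19 - 45 = -26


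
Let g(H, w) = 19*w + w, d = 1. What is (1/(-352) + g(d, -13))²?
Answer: 8376093441/123904 ≈ 67602.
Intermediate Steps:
g(H, w) = 20*w
(1/(-352) + g(d, -13))² = (1/(-352) + 20*(-13))² = (-1/352 - 260)² = (-91521/352)² = 8376093441/123904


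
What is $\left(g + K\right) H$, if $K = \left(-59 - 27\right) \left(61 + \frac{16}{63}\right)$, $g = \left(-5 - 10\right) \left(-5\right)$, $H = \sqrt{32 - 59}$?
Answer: $- \frac{327149 i \sqrt{3}}{21} \approx - 26983.0 i$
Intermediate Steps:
$H = 3 i \sqrt{3}$ ($H = \sqrt{-27} = 3 i \sqrt{3} \approx 5.1962 i$)
$g = 75$ ($g = \left(-15\right) \left(-5\right) = 75$)
$K = - \frac{331874}{63}$ ($K = - 86 \left(61 + 16 \cdot \frac{1}{63}\right) = - 86 \left(61 + \frac{16}{63}\right) = \left(-86\right) \frac{3859}{63} = - \frac{331874}{63} \approx -5267.8$)
$\left(g + K\right) H = \left(75 - \frac{331874}{63}\right) 3 i \sqrt{3} = - \frac{327149 \cdot 3 i \sqrt{3}}{63} = - \frac{327149 i \sqrt{3}}{21}$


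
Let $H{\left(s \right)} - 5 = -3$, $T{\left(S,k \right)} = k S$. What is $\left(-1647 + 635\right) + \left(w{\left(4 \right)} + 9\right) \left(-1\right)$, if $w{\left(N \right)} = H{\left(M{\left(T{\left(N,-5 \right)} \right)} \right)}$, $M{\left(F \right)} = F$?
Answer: $-1023$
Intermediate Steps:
$T{\left(S,k \right)} = S k$
$H{\left(s \right)} = 2$ ($H{\left(s \right)} = 5 - 3 = 2$)
$w{\left(N \right)} = 2$
$\left(-1647 + 635\right) + \left(w{\left(4 \right)} + 9\right) \left(-1\right) = \left(-1647 + 635\right) + \left(2 + 9\right) \left(-1\right) = -1012 + 11 \left(-1\right) = -1012 - 11 = -1023$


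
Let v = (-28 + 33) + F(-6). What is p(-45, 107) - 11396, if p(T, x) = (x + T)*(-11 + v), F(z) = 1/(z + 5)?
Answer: -11830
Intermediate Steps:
F(z) = 1/(5 + z)
v = 4 (v = (-28 + 33) + 1/(5 - 6) = 5 + 1/(-1) = 5 - 1 = 4)
p(T, x) = -7*T - 7*x (p(T, x) = (x + T)*(-11 + 4) = (T + x)*(-7) = -7*T - 7*x)
p(-45, 107) - 11396 = (-7*(-45) - 7*107) - 11396 = (315 - 749) - 11396 = -434 - 11396 = -11830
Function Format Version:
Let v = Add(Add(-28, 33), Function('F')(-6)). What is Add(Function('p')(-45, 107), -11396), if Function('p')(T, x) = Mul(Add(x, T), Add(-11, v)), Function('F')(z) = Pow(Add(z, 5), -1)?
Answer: -11830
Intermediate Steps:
Function('F')(z) = Pow(Add(5, z), -1)
v = 4 (v = Add(Add(-28, 33), Pow(Add(5, -6), -1)) = Add(5, Pow(-1, -1)) = Add(5, -1) = 4)
Function('p')(T, x) = Add(Mul(-7, T), Mul(-7, x)) (Function('p')(T, x) = Mul(Add(x, T), Add(-11, 4)) = Mul(Add(T, x), -7) = Add(Mul(-7, T), Mul(-7, x)))
Add(Function('p')(-45, 107), -11396) = Add(Add(Mul(-7, -45), Mul(-7, 107)), -11396) = Add(Add(315, -749), -11396) = Add(-434, -11396) = -11830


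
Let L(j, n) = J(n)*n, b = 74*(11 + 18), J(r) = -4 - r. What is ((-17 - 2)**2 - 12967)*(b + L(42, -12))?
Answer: -25842300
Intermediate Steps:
b = 2146 (b = 74*29 = 2146)
L(j, n) = n*(-4 - n) (L(j, n) = (-4 - n)*n = n*(-4 - n))
((-17 - 2)**2 - 12967)*(b + L(42, -12)) = ((-17 - 2)**2 - 12967)*(2146 - 1*(-12)*(4 - 12)) = ((-19)**2 - 12967)*(2146 - 1*(-12)*(-8)) = (361 - 12967)*(2146 - 96) = -12606*2050 = -25842300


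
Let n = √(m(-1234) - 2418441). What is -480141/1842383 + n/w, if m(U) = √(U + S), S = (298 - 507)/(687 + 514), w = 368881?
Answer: -480141/1842383 + √(-3488361716841 + 1201*I*√1780173843)/443026081 ≈ -0.26061 + 0.0042158*I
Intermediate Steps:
S = -209/1201 ≈ -0.17402
m(U) = √(-209/1201 + U) (m(U) = √(U - 209/1201) = √(-209/1201 + U))
n = √(-2418441 + I*√1780173843/1201) (n = √(√(-251009 + 1442401*(-1234))/1201 - 2418441) = √(√(-251009 - 1779922834)/1201 - 2418441) = √(√(-1780173843)/1201 - 2418441) = √((I*√1780173843)/1201 - 2418441) = √(I*√1780173843/1201 - 2418441) = √(-2418441 + I*√1780173843/1201) ≈ 0.01 + 1555.1*I)
-480141/1842383 + n/w = -480141/1842383 + (√(-3488361716841 + 1201*I*√1780173843)/1201)/368881 = -480141*1/1842383 + (√(-3488361716841 + 1201*I*√1780173843)/1201)*(1/368881) = -480141/1842383 + √(-3488361716841 + 1201*I*√1780173843)/443026081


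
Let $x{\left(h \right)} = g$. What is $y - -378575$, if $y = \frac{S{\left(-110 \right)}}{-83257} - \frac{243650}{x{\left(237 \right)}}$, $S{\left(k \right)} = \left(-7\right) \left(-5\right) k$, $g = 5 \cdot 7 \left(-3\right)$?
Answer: $\frac{665956588735}{1748397} \approx 3.809 \cdot 10^{5}$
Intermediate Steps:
$g = -105$ ($g = 35 \left(-3\right) = -105$)
$x{\left(h \right)} = -105$
$S{\left(k \right)} = 35 k$
$y = \frac{4057194460}{1748397}$ ($y = \frac{35 \left(-110\right)}{-83257} - \frac{243650}{-105} = \left(-3850\right) \left(- \frac{1}{83257}\right) - - \frac{48730}{21} = \frac{3850}{83257} + \frac{48730}{21} = \frac{4057194460}{1748397} \approx 2320.5$)
$y - -378575 = \frac{4057194460}{1748397} - -378575 = \frac{4057194460}{1748397} + 378575 = \frac{665956588735}{1748397}$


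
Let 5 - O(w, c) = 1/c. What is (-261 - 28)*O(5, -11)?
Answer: -16184/11 ≈ -1471.3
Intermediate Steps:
O(w, c) = 5 - 1/c
(-261 - 28)*O(5, -11) = (-261 - 28)*(5 - 1/(-11)) = -289*(5 - 1*(-1/11)) = -289*(5 + 1/11) = -289*56/11 = -16184/11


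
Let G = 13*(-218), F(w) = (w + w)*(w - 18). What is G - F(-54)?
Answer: -10610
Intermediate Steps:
F(w) = 2*w*(-18 + w) (F(w) = (2*w)*(-18 + w) = 2*w*(-18 + w))
G = -2834
G - F(-54) = -2834 - 2*(-54)*(-18 - 54) = -2834 - 2*(-54)*(-72) = -2834 - 1*7776 = -2834 - 7776 = -10610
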